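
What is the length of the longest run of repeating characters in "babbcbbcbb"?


Input: "babbcbbcbb"
Scanning for longest run:
  Position 1 ('a'): new char, reset run to 1
  Position 2 ('b'): new char, reset run to 1
  Position 3 ('b'): continues run of 'b', length=2
  Position 4 ('c'): new char, reset run to 1
  Position 5 ('b'): new char, reset run to 1
  Position 6 ('b'): continues run of 'b', length=2
  Position 7 ('c'): new char, reset run to 1
  Position 8 ('b'): new char, reset run to 1
  Position 9 ('b'): continues run of 'b', length=2
Longest run: 'b' with length 2

2


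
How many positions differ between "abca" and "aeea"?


Comparing "abca" and "aeea" position by position:
  Position 0: 'a' vs 'a' => same
  Position 1: 'b' vs 'e' => DIFFER
  Position 2: 'c' vs 'e' => DIFFER
  Position 3: 'a' vs 'a' => same
Positions that differ: 2

2


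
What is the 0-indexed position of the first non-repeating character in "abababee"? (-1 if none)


Input: abababee
Character frequencies:
  'a': 3
  'b': 3
  'e': 2
Scanning left to right for freq == 1:
  Position 0 ('a'): freq=3, skip
  Position 1 ('b'): freq=3, skip
  Position 2 ('a'): freq=3, skip
  Position 3 ('b'): freq=3, skip
  Position 4 ('a'): freq=3, skip
  Position 5 ('b'): freq=3, skip
  Position 6 ('e'): freq=2, skip
  Position 7 ('e'): freq=2, skip
  No unique character found => answer = -1

-1


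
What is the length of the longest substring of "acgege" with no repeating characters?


Input: "acgege"
Sliding window (track last position of each char):
  Position 0 ('a'): window [0,0] length 1 -- new best
  Position 1 ('c'): window [0,1] length 2 -- new best
  Position 2 ('g'): window [0,2] length 3 -- new best
  Position 3 ('e'): window [0,3] length 4 -- new best
  Position 4 ('g'): repeat (last at 2), move window start to 3
  Position 4 ('g'): window [3,4] length 2
  Position 5 ('e'): repeat (last at 3), move window start to 4
  Position 5 ('e'): window [4,5] length 2
Longest substring with no repeats: "acge" with length 4

4


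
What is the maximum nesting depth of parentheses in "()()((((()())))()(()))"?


Input: "()()((((()())))()(()))"
Tracking depth:
  Position 0 '(': depth becomes 1
  Position 1 ')': depth becomes 0
  Position 2 '(': depth becomes 1
  Position 3 ')': depth becomes 0
  Position 4 '(': depth becomes 1
  Position 5 '(': depth becomes 2
  Position 6 '(': depth becomes 3
  Position 7 '(': depth becomes 4
  Position 8 '(': depth becomes 5
  Position 9 ')': depth becomes 4
  Position 10 '(': depth becomes 5
  Position 11 ')': depth becomes 4
  Position 12 ')': depth becomes 3
  Position 13 ')': depth becomes 2
  Position 14 ')': depth becomes 1
  Position 15 '(': depth becomes 2
  Position 16 ')': depth becomes 1
  Position 17 '(': depth becomes 2
  Position 18 '(': depth becomes 3
  Position 19 ')': depth becomes 2
  Position 20 ')': depth becomes 1
  Position 21 ')': depth becomes 0
Maximum depth reached: 5

5


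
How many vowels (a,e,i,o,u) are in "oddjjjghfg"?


Input: oddjjjghfg
Checking each character:
  'o' at position 0: vowel (running total: 1)
  'd' at position 1: consonant
  'd' at position 2: consonant
  'j' at position 3: consonant
  'j' at position 4: consonant
  'j' at position 5: consonant
  'g' at position 6: consonant
  'h' at position 7: consonant
  'f' at position 8: consonant
  'g' at position 9: consonant
Total vowels: 1

1


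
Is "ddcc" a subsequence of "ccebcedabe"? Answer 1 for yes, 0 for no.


Check if "ddcc" is a subsequence of "ccebcedabe"
Greedy scan:
  Position 0 ('c'): no match needed
  Position 1 ('c'): no match needed
  Position 2 ('e'): no match needed
  Position 3 ('b'): no match needed
  Position 4 ('c'): no match needed
  Position 5 ('e'): no match needed
  Position 6 ('d'): matches sub[0] = 'd'
  Position 7 ('a'): no match needed
  Position 8 ('b'): no match needed
  Position 9 ('e'): no match needed
Only matched 1/4 characters => not a subsequence

0


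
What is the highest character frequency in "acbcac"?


Input: acbcac
Character counts:
  'a': 2
  'b': 1
  'c': 3
Maximum frequency: 3

3


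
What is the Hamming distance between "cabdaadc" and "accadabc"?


Comparing "cabdaadc" and "accadabc" position by position:
  Position 0: 'c' vs 'a' => differ
  Position 1: 'a' vs 'c' => differ
  Position 2: 'b' vs 'c' => differ
  Position 3: 'd' vs 'a' => differ
  Position 4: 'a' vs 'd' => differ
  Position 5: 'a' vs 'a' => same
  Position 6: 'd' vs 'b' => differ
  Position 7: 'c' vs 'c' => same
Total differences (Hamming distance): 6

6


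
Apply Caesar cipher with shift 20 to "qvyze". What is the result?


Caesar cipher: shift "qvyze" by 20
  'q' (pos 16) + 20 = pos 10 = 'k'
  'v' (pos 21) + 20 = pos 15 = 'p'
  'y' (pos 24) + 20 = pos 18 = 's'
  'z' (pos 25) + 20 = pos 19 = 't'
  'e' (pos 4) + 20 = pos 24 = 'y'
Result: kpsty

kpsty


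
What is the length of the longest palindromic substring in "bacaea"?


Input: "bacaea"
Checking substrings for palindromes:
  [1:4] "aca" (len 3) => palindrome
  [3:6] "aea" (len 3) => palindrome
Longest palindromic substring: "aca" with length 3

3


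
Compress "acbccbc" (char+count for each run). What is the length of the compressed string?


Input: acbccbc
Runs:
  'a' x 1 => "a1"
  'c' x 1 => "c1"
  'b' x 1 => "b1"
  'c' x 2 => "c2"
  'b' x 1 => "b1"
  'c' x 1 => "c1"
Compressed: "a1c1b1c2b1c1"
Compressed length: 12

12


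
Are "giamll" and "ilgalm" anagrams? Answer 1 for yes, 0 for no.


Strings: "giamll", "ilgalm"
Sorted first:  agillm
Sorted second: agillm
Sorted forms match => anagrams

1


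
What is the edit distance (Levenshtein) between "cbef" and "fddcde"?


Computing edit distance: "cbef" -> "fddcde"
DP table:
           f    d    d    c    d    e
      0    1    2    3    4    5    6
  c   1    1    2    3    3    4    5
  b   2    2    2    3    4    4    5
  e   3    3    3    3    4    5    4
  f   4    3    4    4    4    5    5
Edit distance = dp[4][6] = 5

5


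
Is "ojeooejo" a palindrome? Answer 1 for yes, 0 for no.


Input: ojeooejo
Reversed: ojeooejo
  Compare pos 0 ('o') with pos 7 ('o'): match
  Compare pos 1 ('j') with pos 6 ('j'): match
  Compare pos 2 ('e') with pos 5 ('e'): match
  Compare pos 3 ('o') with pos 4 ('o'): match
Result: palindrome

1


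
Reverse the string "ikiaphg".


Input: ikiaphg
Reading characters right to left:
  Position 6: 'g'
  Position 5: 'h'
  Position 4: 'p'
  Position 3: 'a'
  Position 2: 'i'
  Position 1: 'k'
  Position 0: 'i'
Reversed: ghpaiki

ghpaiki


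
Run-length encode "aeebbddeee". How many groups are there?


Input: aeebbddeee
Scanning for consecutive runs:
  Group 1: 'a' x 1 (positions 0-0)
  Group 2: 'e' x 2 (positions 1-2)
  Group 3: 'b' x 2 (positions 3-4)
  Group 4: 'd' x 2 (positions 5-6)
  Group 5: 'e' x 3 (positions 7-9)
Total groups: 5

5


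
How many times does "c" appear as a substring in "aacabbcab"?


Searching for "c" in "aacabbcab"
Scanning each position:
  Position 0: "a" => no
  Position 1: "a" => no
  Position 2: "c" => MATCH
  Position 3: "a" => no
  Position 4: "b" => no
  Position 5: "b" => no
  Position 6: "c" => MATCH
  Position 7: "a" => no
  Position 8: "b" => no
Total occurrences: 2

2


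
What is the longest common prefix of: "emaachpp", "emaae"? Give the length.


Words: emaachpp, emaae
  Position 0: all 'e' => match
  Position 1: all 'm' => match
  Position 2: all 'a' => match
  Position 3: all 'a' => match
  Position 4: ('c', 'e') => mismatch, stop
LCP = "emaa" (length 4)

4


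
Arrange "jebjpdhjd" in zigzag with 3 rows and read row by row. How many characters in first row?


Zigzag "jebjpdhjd" into 3 rows:
Placing characters:
  'j' => row 0
  'e' => row 1
  'b' => row 2
  'j' => row 1
  'p' => row 0
  'd' => row 1
  'h' => row 2
  'j' => row 1
  'd' => row 0
Rows:
  Row 0: "jpd"
  Row 1: "ejdj"
  Row 2: "bh"
First row length: 3

3


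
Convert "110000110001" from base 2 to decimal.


Input: "110000110001" in base 2
Positional expansion:
  Digit '1' (value 1) x 2^11 = 2048
  Digit '1' (value 1) x 2^10 = 1024
  Digit '0' (value 0) x 2^9 = 0
  Digit '0' (value 0) x 2^8 = 0
  Digit '0' (value 0) x 2^7 = 0
  Digit '0' (value 0) x 2^6 = 0
  Digit '1' (value 1) x 2^5 = 32
  Digit '1' (value 1) x 2^4 = 16
  Digit '0' (value 0) x 2^3 = 0
  Digit '0' (value 0) x 2^2 = 0
  Digit '0' (value 0) x 2^1 = 0
  Digit '1' (value 1) x 2^0 = 1
Sum = 3121

3121


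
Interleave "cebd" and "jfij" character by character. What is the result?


Interleaving "cebd" and "jfij":
  Position 0: 'c' from first, 'j' from second => "cj"
  Position 1: 'e' from first, 'f' from second => "ef"
  Position 2: 'b' from first, 'i' from second => "bi"
  Position 3: 'd' from first, 'j' from second => "dj"
Result: cjefbidj

cjefbidj


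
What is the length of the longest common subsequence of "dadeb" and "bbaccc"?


LCS of "dadeb" and "bbaccc"
DP table:
           b    b    a    c    c    c
      0    0    0    0    0    0    0
  d   0    0    0    0    0    0    0
  a   0    0    0    1    1    1    1
  d   0    0    0    1    1    1    1
  e   0    0    0    1    1    1    1
  b   0    1    1    1    1    1    1
LCS length = dp[5][6] = 1

1


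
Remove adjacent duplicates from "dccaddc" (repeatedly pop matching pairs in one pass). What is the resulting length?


Input: dccaddc
Stack-based adjacent duplicate removal:
  Read 'd': push. Stack: d
  Read 'c': push. Stack: dc
  Read 'c': matches stack top 'c' => pop. Stack: d
  Read 'a': push. Stack: da
  Read 'd': push. Stack: dad
  Read 'd': matches stack top 'd' => pop. Stack: da
  Read 'c': push. Stack: dac
Final stack: "dac" (length 3)

3


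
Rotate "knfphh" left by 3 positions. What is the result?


Input: "knfphh", rotate left by 3
First 3 characters: "knf"
Remaining characters: "phh"
Concatenate remaining + first: "phh" + "knf" = "phhknf"

phhknf


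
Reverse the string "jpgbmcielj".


Input: jpgbmcielj
Reading characters right to left:
  Position 9: 'j'
  Position 8: 'l'
  Position 7: 'e'
  Position 6: 'i'
  Position 5: 'c'
  Position 4: 'm'
  Position 3: 'b'
  Position 2: 'g'
  Position 1: 'p'
  Position 0: 'j'
Reversed: jleicmbgpj

jleicmbgpj


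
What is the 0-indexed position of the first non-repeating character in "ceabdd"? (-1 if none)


Input: ceabdd
Character frequencies:
  'a': 1
  'b': 1
  'c': 1
  'd': 2
  'e': 1
Scanning left to right for freq == 1:
  Position 0 ('c'): unique! => answer = 0

0


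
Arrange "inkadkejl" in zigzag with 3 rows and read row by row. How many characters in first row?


Zigzag "inkadkejl" into 3 rows:
Placing characters:
  'i' => row 0
  'n' => row 1
  'k' => row 2
  'a' => row 1
  'd' => row 0
  'k' => row 1
  'e' => row 2
  'j' => row 1
  'l' => row 0
Rows:
  Row 0: "idl"
  Row 1: "nakj"
  Row 2: "ke"
First row length: 3

3


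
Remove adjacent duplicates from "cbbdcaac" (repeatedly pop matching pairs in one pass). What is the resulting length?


Input: cbbdcaac
Stack-based adjacent duplicate removal:
  Read 'c': push. Stack: c
  Read 'b': push. Stack: cb
  Read 'b': matches stack top 'b' => pop. Stack: c
  Read 'd': push. Stack: cd
  Read 'c': push. Stack: cdc
  Read 'a': push. Stack: cdca
  Read 'a': matches stack top 'a' => pop. Stack: cdc
  Read 'c': matches stack top 'c' => pop. Stack: cd
Final stack: "cd" (length 2)

2


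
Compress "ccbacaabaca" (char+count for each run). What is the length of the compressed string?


Input: ccbacaabaca
Runs:
  'c' x 2 => "c2"
  'b' x 1 => "b1"
  'a' x 1 => "a1"
  'c' x 1 => "c1"
  'a' x 2 => "a2"
  'b' x 1 => "b1"
  'a' x 1 => "a1"
  'c' x 1 => "c1"
  'a' x 1 => "a1"
Compressed: "c2b1a1c1a2b1a1c1a1"
Compressed length: 18

18


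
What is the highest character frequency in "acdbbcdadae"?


Input: acdbbcdadae
Character counts:
  'a': 3
  'b': 2
  'c': 2
  'd': 3
  'e': 1
Maximum frequency: 3

3


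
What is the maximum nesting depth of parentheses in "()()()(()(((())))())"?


Input: "()()()(()(((())))())"
Tracking depth:
  Position 0 '(': depth becomes 1
  Position 1 ')': depth becomes 0
  Position 2 '(': depth becomes 1
  Position 3 ')': depth becomes 0
  Position 4 '(': depth becomes 1
  Position 5 ')': depth becomes 0
  Position 6 '(': depth becomes 1
  Position 7 '(': depth becomes 2
  Position 8 ')': depth becomes 1
  Position 9 '(': depth becomes 2
  Position 10 '(': depth becomes 3
  Position 11 '(': depth becomes 4
  Position 12 '(': depth becomes 5
  Position 13 ')': depth becomes 4
  Position 14 ')': depth becomes 3
  Position 15 ')': depth becomes 2
  Position 16 ')': depth becomes 1
  Position 17 '(': depth becomes 2
  Position 18 ')': depth becomes 1
  Position 19 ')': depth becomes 0
Maximum depth reached: 5

5


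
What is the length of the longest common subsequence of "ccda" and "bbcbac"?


LCS of "ccda" and "bbcbac"
DP table:
           b    b    c    b    a    c
      0    0    0    0    0    0    0
  c   0    0    0    1    1    1    1
  c   0    0    0    1    1    1    2
  d   0    0    0    1    1    1    2
  a   0    0    0    1    1    2    2
LCS length = dp[4][6] = 2

2


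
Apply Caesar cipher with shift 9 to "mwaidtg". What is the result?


Caesar cipher: shift "mwaidtg" by 9
  'm' (pos 12) + 9 = pos 21 = 'v'
  'w' (pos 22) + 9 = pos 5 = 'f'
  'a' (pos 0) + 9 = pos 9 = 'j'
  'i' (pos 8) + 9 = pos 17 = 'r'
  'd' (pos 3) + 9 = pos 12 = 'm'
  't' (pos 19) + 9 = pos 2 = 'c'
  'g' (pos 6) + 9 = pos 15 = 'p'
Result: vfjrmcp

vfjrmcp


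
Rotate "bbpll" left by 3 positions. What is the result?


Input: "bbpll", rotate left by 3
First 3 characters: "bbp"
Remaining characters: "ll"
Concatenate remaining + first: "ll" + "bbp" = "llbbp"

llbbp


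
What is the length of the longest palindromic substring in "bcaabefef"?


Input: "bcaabefef"
Checking substrings for palindromes:
  [5:8] "efe" (len 3) => palindrome
  [6:9] "fef" (len 3) => palindrome
  [2:4] "aa" (len 2) => palindrome
Longest palindromic substring: "efe" with length 3

3


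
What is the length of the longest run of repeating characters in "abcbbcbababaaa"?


Input: "abcbbcbababaaa"
Scanning for longest run:
  Position 1 ('b'): new char, reset run to 1
  Position 2 ('c'): new char, reset run to 1
  Position 3 ('b'): new char, reset run to 1
  Position 4 ('b'): continues run of 'b', length=2
  Position 5 ('c'): new char, reset run to 1
  Position 6 ('b'): new char, reset run to 1
  Position 7 ('a'): new char, reset run to 1
  Position 8 ('b'): new char, reset run to 1
  Position 9 ('a'): new char, reset run to 1
  Position 10 ('b'): new char, reset run to 1
  Position 11 ('a'): new char, reset run to 1
  Position 12 ('a'): continues run of 'a', length=2
  Position 13 ('a'): continues run of 'a', length=3
Longest run: 'a' with length 3

3


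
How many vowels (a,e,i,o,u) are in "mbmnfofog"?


Input: mbmnfofog
Checking each character:
  'm' at position 0: consonant
  'b' at position 1: consonant
  'm' at position 2: consonant
  'n' at position 3: consonant
  'f' at position 4: consonant
  'o' at position 5: vowel (running total: 1)
  'f' at position 6: consonant
  'o' at position 7: vowel (running total: 2)
  'g' at position 8: consonant
Total vowels: 2

2


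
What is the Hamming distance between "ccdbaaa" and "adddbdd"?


Comparing "ccdbaaa" and "adddbdd" position by position:
  Position 0: 'c' vs 'a' => differ
  Position 1: 'c' vs 'd' => differ
  Position 2: 'd' vs 'd' => same
  Position 3: 'b' vs 'd' => differ
  Position 4: 'a' vs 'b' => differ
  Position 5: 'a' vs 'd' => differ
  Position 6: 'a' vs 'd' => differ
Total differences (Hamming distance): 6

6


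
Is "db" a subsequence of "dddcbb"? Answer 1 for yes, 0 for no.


Check if "db" is a subsequence of "dddcbb"
Greedy scan:
  Position 0 ('d'): matches sub[0] = 'd'
  Position 1 ('d'): no match needed
  Position 2 ('d'): no match needed
  Position 3 ('c'): no match needed
  Position 4 ('b'): matches sub[1] = 'b'
  Position 5 ('b'): no match needed
All 2 characters matched => is a subsequence

1


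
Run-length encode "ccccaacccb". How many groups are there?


Input: ccccaacccb
Scanning for consecutive runs:
  Group 1: 'c' x 4 (positions 0-3)
  Group 2: 'a' x 2 (positions 4-5)
  Group 3: 'c' x 3 (positions 6-8)
  Group 4: 'b' x 1 (positions 9-9)
Total groups: 4

4


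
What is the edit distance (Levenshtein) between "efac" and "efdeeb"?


Computing edit distance: "efac" -> "efdeeb"
DP table:
           e    f    d    e    e    b
      0    1    2    3    4    5    6
  e   1    0    1    2    3    4    5
  f   2    1    0    1    2    3    4
  a   3    2    1    1    2    3    4
  c   4    3    2    2    2    3    4
Edit distance = dp[4][6] = 4

4


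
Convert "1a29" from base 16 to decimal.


Input: "1a29" in base 16
Positional expansion:
  Digit '1' (value 1) x 16^3 = 4096
  Digit 'a' (value 10) x 16^2 = 2560
  Digit '2' (value 2) x 16^1 = 32
  Digit '9' (value 9) x 16^0 = 9
Sum = 6697

6697


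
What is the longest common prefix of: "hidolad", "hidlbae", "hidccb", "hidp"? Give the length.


Words: hidolad, hidlbae, hidccb, hidp
  Position 0: all 'h' => match
  Position 1: all 'i' => match
  Position 2: all 'd' => match
  Position 3: ('o', 'l', 'c', 'p') => mismatch, stop
LCP = "hid" (length 3)

3


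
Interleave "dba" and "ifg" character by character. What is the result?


Interleaving "dba" and "ifg":
  Position 0: 'd' from first, 'i' from second => "di"
  Position 1: 'b' from first, 'f' from second => "bf"
  Position 2: 'a' from first, 'g' from second => "ag"
Result: dibfag

dibfag


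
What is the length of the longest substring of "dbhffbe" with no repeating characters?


Input: "dbhffbe"
Sliding window (track last position of each char):
  Position 0 ('d'): window [0,0] length 1 -- new best
  Position 1 ('b'): window [0,1] length 2 -- new best
  Position 2 ('h'): window [0,2] length 3 -- new best
  Position 3 ('f'): window [0,3] length 4 -- new best
  Position 4 ('f'): repeat (last at 3), move window start to 4
  Position 4 ('f'): window [4,4] length 1
  Position 5 ('b'): window [4,5] length 2
  Position 6 ('e'): window [4,6] length 3
Longest substring with no repeats: "dbhf" with length 4

4


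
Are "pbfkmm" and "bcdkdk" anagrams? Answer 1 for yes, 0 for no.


Strings: "pbfkmm", "bcdkdk"
Sorted first:  bfkmmp
Sorted second: bcddkk
Differ at position 1: 'f' vs 'c' => not anagrams

0


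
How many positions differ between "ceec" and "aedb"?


Comparing "ceec" and "aedb" position by position:
  Position 0: 'c' vs 'a' => DIFFER
  Position 1: 'e' vs 'e' => same
  Position 2: 'e' vs 'd' => DIFFER
  Position 3: 'c' vs 'b' => DIFFER
Positions that differ: 3

3


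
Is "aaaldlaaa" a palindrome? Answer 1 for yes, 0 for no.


Input: aaaldlaaa
Reversed: aaaldlaaa
  Compare pos 0 ('a') with pos 8 ('a'): match
  Compare pos 1 ('a') with pos 7 ('a'): match
  Compare pos 2 ('a') with pos 6 ('a'): match
  Compare pos 3 ('l') with pos 5 ('l'): match
Result: palindrome

1


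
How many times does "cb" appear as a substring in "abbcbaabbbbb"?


Searching for "cb" in "abbcbaabbbbb"
Scanning each position:
  Position 0: "ab" => no
  Position 1: "bb" => no
  Position 2: "bc" => no
  Position 3: "cb" => MATCH
  Position 4: "ba" => no
  Position 5: "aa" => no
  Position 6: "ab" => no
  Position 7: "bb" => no
  Position 8: "bb" => no
  Position 9: "bb" => no
  Position 10: "bb" => no
Total occurrences: 1

1


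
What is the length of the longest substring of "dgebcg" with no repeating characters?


Input: "dgebcg"
Sliding window (track last position of each char):
  Position 0 ('d'): window [0,0] length 1 -- new best
  Position 1 ('g'): window [0,1] length 2 -- new best
  Position 2 ('e'): window [0,2] length 3 -- new best
  Position 3 ('b'): window [0,3] length 4 -- new best
  Position 4 ('c'): window [0,4] length 5 -- new best
  Position 5 ('g'): repeat (last at 1), move window start to 2
  Position 5 ('g'): window [2,5] length 4
Longest substring with no repeats: "dgebc" with length 5

5


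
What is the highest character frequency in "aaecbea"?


Input: aaecbea
Character counts:
  'a': 3
  'b': 1
  'c': 1
  'e': 2
Maximum frequency: 3

3


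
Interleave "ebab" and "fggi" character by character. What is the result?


Interleaving "ebab" and "fggi":
  Position 0: 'e' from first, 'f' from second => "ef"
  Position 1: 'b' from first, 'g' from second => "bg"
  Position 2: 'a' from first, 'g' from second => "ag"
  Position 3: 'b' from first, 'i' from second => "bi"
Result: efbgagbi

efbgagbi


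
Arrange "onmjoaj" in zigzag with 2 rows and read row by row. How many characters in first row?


Zigzag "onmjoaj" into 2 rows:
Placing characters:
  'o' => row 0
  'n' => row 1
  'm' => row 0
  'j' => row 1
  'o' => row 0
  'a' => row 1
  'j' => row 0
Rows:
  Row 0: "omoj"
  Row 1: "nja"
First row length: 4

4


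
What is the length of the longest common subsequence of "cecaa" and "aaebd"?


LCS of "cecaa" and "aaebd"
DP table:
           a    a    e    b    d
      0    0    0    0    0    0
  c   0    0    0    0    0    0
  e   0    0    0    1    1    1
  c   0    0    0    1    1    1
  a   0    1    1    1    1    1
  a   0    1    2    2    2    2
LCS length = dp[5][5] = 2

2


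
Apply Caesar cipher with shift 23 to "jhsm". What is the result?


Caesar cipher: shift "jhsm" by 23
  'j' (pos 9) + 23 = pos 6 = 'g'
  'h' (pos 7) + 23 = pos 4 = 'e'
  's' (pos 18) + 23 = pos 15 = 'p'
  'm' (pos 12) + 23 = pos 9 = 'j'
Result: gepj

gepj


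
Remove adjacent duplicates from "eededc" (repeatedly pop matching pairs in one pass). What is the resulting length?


Input: eededc
Stack-based adjacent duplicate removal:
  Read 'e': push. Stack: e
  Read 'e': matches stack top 'e' => pop. Stack: (empty)
  Read 'd': push. Stack: d
  Read 'e': push. Stack: de
  Read 'd': push. Stack: ded
  Read 'c': push. Stack: dedc
Final stack: "dedc" (length 4)

4


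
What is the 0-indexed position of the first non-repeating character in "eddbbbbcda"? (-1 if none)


Input: eddbbbbcda
Character frequencies:
  'a': 1
  'b': 4
  'c': 1
  'd': 3
  'e': 1
Scanning left to right for freq == 1:
  Position 0 ('e'): unique! => answer = 0

0


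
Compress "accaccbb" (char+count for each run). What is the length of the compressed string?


Input: accaccbb
Runs:
  'a' x 1 => "a1"
  'c' x 2 => "c2"
  'a' x 1 => "a1"
  'c' x 2 => "c2"
  'b' x 2 => "b2"
Compressed: "a1c2a1c2b2"
Compressed length: 10

10


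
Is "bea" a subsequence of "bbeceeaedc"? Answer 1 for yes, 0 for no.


Check if "bea" is a subsequence of "bbeceeaedc"
Greedy scan:
  Position 0 ('b'): matches sub[0] = 'b'
  Position 1 ('b'): no match needed
  Position 2 ('e'): matches sub[1] = 'e'
  Position 3 ('c'): no match needed
  Position 4 ('e'): no match needed
  Position 5 ('e'): no match needed
  Position 6 ('a'): matches sub[2] = 'a'
  Position 7 ('e'): no match needed
  Position 8 ('d'): no match needed
  Position 9 ('c'): no match needed
All 3 characters matched => is a subsequence

1


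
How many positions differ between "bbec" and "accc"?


Comparing "bbec" and "accc" position by position:
  Position 0: 'b' vs 'a' => DIFFER
  Position 1: 'b' vs 'c' => DIFFER
  Position 2: 'e' vs 'c' => DIFFER
  Position 3: 'c' vs 'c' => same
Positions that differ: 3

3


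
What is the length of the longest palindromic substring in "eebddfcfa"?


Input: "eebddfcfa"
Checking substrings for palindromes:
  [5:8] "fcf" (len 3) => palindrome
  [0:2] "ee" (len 2) => palindrome
  [3:5] "dd" (len 2) => palindrome
Longest palindromic substring: "fcf" with length 3

3


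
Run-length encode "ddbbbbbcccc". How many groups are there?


Input: ddbbbbbcccc
Scanning for consecutive runs:
  Group 1: 'd' x 2 (positions 0-1)
  Group 2: 'b' x 5 (positions 2-6)
  Group 3: 'c' x 4 (positions 7-10)
Total groups: 3

3


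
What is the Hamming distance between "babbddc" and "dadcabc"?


Comparing "babbddc" and "dadcabc" position by position:
  Position 0: 'b' vs 'd' => differ
  Position 1: 'a' vs 'a' => same
  Position 2: 'b' vs 'd' => differ
  Position 3: 'b' vs 'c' => differ
  Position 4: 'd' vs 'a' => differ
  Position 5: 'd' vs 'b' => differ
  Position 6: 'c' vs 'c' => same
Total differences (Hamming distance): 5

5


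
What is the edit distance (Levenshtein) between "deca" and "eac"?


Computing edit distance: "deca" -> "eac"
DP table:
           e    a    c
      0    1    2    3
  d   1    1    2    3
  e   2    1    2    3
  c   3    2    2    2
  a   4    3    2    3
Edit distance = dp[4][3] = 3

3


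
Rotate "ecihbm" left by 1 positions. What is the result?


Input: "ecihbm", rotate left by 1
First 1 characters: "e"
Remaining characters: "cihbm"
Concatenate remaining + first: "cihbm" + "e" = "cihbme"

cihbme


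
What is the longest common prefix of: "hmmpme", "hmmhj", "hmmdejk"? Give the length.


Words: hmmpme, hmmhj, hmmdejk
  Position 0: all 'h' => match
  Position 1: all 'm' => match
  Position 2: all 'm' => match
  Position 3: ('p', 'h', 'd') => mismatch, stop
LCP = "hmm" (length 3)

3


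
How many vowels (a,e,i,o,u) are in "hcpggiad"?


Input: hcpggiad
Checking each character:
  'h' at position 0: consonant
  'c' at position 1: consonant
  'p' at position 2: consonant
  'g' at position 3: consonant
  'g' at position 4: consonant
  'i' at position 5: vowel (running total: 1)
  'a' at position 6: vowel (running total: 2)
  'd' at position 7: consonant
Total vowels: 2

2


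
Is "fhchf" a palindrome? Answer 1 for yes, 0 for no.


Input: fhchf
Reversed: fhchf
  Compare pos 0 ('f') with pos 4 ('f'): match
  Compare pos 1 ('h') with pos 3 ('h'): match
Result: palindrome

1


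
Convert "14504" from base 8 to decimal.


Input: "14504" in base 8
Positional expansion:
  Digit '1' (value 1) x 8^4 = 4096
  Digit '4' (value 4) x 8^3 = 2048
  Digit '5' (value 5) x 8^2 = 320
  Digit '0' (value 0) x 8^1 = 0
  Digit '4' (value 4) x 8^0 = 4
Sum = 6468

6468


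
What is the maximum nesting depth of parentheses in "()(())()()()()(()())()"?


Input: "()(())()()()()(()())()"
Tracking depth:
  Position 0 '(': depth becomes 1
  Position 1 ')': depth becomes 0
  Position 2 '(': depth becomes 1
  Position 3 '(': depth becomes 2
  Position 4 ')': depth becomes 1
  Position 5 ')': depth becomes 0
  Position 6 '(': depth becomes 1
  Position 7 ')': depth becomes 0
  Position 8 '(': depth becomes 1
  Position 9 ')': depth becomes 0
  Position 10 '(': depth becomes 1
  Position 11 ')': depth becomes 0
  Position 12 '(': depth becomes 1
  Position 13 ')': depth becomes 0
  Position 14 '(': depth becomes 1
  Position 15 '(': depth becomes 2
  Position 16 ')': depth becomes 1
  Position 17 '(': depth becomes 2
  Position 18 ')': depth becomes 1
  Position 19 ')': depth becomes 0
  Position 20 '(': depth becomes 1
  Position 21 ')': depth becomes 0
Maximum depth reached: 2

2


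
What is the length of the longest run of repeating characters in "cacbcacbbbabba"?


Input: "cacbcacbbbabba"
Scanning for longest run:
  Position 1 ('a'): new char, reset run to 1
  Position 2 ('c'): new char, reset run to 1
  Position 3 ('b'): new char, reset run to 1
  Position 4 ('c'): new char, reset run to 1
  Position 5 ('a'): new char, reset run to 1
  Position 6 ('c'): new char, reset run to 1
  Position 7 ('b'): new char, reset run to 1
  Position 8 ('b'): continues run of 'b', length=2
  Position 9 ('b'): continues run of 'b', length=3
  Position 10 ('a'): new char, reset run to 1
  Position 11 ('b'): new char, reset run to 1
  Position 12 ('b'): continues run of 'b', length=2
  Position 13 ('a'): new char, reset run to 1
Longest run: 'b' with length 3

3


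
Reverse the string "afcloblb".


Input: afcloblb
Reading characters right to left:
  Position 7: 'b'
  Position 6: 'l'
  Position 5: 'b'
  Position 4: 'o'
  Position 3: 'l'
  Position 2: 'c'
  Position 1: 'f'
  Position 0: 'a'
Reversed: blbolcfa

blbolcfa


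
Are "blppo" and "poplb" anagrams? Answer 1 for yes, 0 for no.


Strings: "blppo", "poplb"
Sorted first:  blopp
Sorted second: blopp
Sorted forms match => anagrams

1


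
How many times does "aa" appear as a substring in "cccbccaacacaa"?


Searching for "aa" in "cccbccaacacaa"
Scanning each position:
  Position 0: "cc" => no
  Position 1: "cc" => no
  Position 2: "cb" => no
  Position 3: "bc" => no
  Position 4: "cc" => no
  Position 5: "ca" => no
  Position 6: "aa" => MATCH
  Position 7: "ac" => no
  Position 8: "ca" => no
  Position 9: "ac" => no
  Position 10: "ca" => no
  Position 11: "aa" => MATCH
Total occurrences: 2

2


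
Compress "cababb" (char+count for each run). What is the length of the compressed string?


Input: cababb
Runs:
  'c' x 1 => "c1"
  'a' x 1 => "a1"
  'b' x 1 => "b1"
  'a' x 1 => "a1"
  'b' x 2 => "b2"
Compressed: "c1a1b1a1b2"
Compressed length: 10

10


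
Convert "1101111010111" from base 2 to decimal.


Input: "1101111010111" in base 2
Positional expansion:
  Digit '1' (value 1) x 2^12 = 4096
  Digit '1' (value 1) x 2^11 = 2048
  Digit '0' (value 0) x 2^10 = 0
  Digit '1' (value 1) x 2^9 = 512
  Digit '1' (value 1) x 2^8 = 256
  Digit '1' (value 1) x 2^7 = 128
  Digit '1' (value 1) x 2^6 = 64
  Digit '0' (value 0) x 2^5 = 0
  Digit '1' (value 1) x 2^4 = 16
  Digit '0' (value 0) x 2^3 = 0
  Digit '1' (value 1) x 2^2 = 4
  Digit '1' (value 1) x 2^1 = 2
  Digit '1' (value 1) x 2^0 = 1
Sum = 7127

7127


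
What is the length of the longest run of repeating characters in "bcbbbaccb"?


Input: "bcbbbaccb"
Scanning for longest run:
  Position 1 ('c'): new char, reset run to 1
  Position 2 ('b'): new char, reset run to 1
  Position 3 ('b'): continues run of 'b', length=2
  Position 4 ('b'): continues run of 'b', length=3
  Position 5 ('a'): new char, reset run to 1
  Position 6 ('c'): new char, reset run to 1
  Position 7 ('c'): continues run of 'c', length=2
  Position 8 ('b'): new char, reset run to 1
Longest run: 'b' with length 3

3


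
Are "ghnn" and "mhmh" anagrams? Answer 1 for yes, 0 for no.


Strings: "ghnn", "mhmh"
Sorted first:  ghnn
Sorted second: hhmm
Differ at position 0: 'g' vs 'h' => not anagrams

0


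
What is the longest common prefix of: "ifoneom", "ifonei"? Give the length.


Words: ifoneom, ifonei
  Position 0: all 'i' => match
  Position 1: all 'f' => match
  Position 2: all 'o' => match
  Position 3: all 'n' => match
  Position 4: all 'e' => match
  Position 5: ('o', 'i') => mismatch, stop
LCP = "ifone" (length 5)

5


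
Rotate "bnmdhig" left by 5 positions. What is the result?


Input: "bnmdhig", rotate left by 5
First 5 characters: "bnmdh"
Remaining characters: "ig"
Concatenate remaining + first: "ig" + "bnmdh" = "igbnmdh"

igbnmdh


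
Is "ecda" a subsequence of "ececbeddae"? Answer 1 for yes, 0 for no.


Check if "ecda" is a subsequence of "ececbeddae"
Greedy scan:
  Position 0 ('e'): matches sub[0] = 'e'
  Position 1 ('c'): matches sub[1] = 'c'
  Position 2 ('e'): no match needed
  Position 3 ('c'): no match needed
  Position 4 ('b'): no match needed
  Position 5 ('e'): no match needed
  Position 6 ('d'): matches sub[2] = 'd'
  Position 7 ('d'): no match needed
  Position 8 ('a'): matches sub[3] = 'a'
  Position 9 ('e'): no match needed
All 4 characters matched => is a subsequence

1


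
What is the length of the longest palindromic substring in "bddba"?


Input: "bddba"
Checking substrings for palindromes:
  [0:4] "bddb" (len 4) => palindrome
  [1:3] "dd" (len 2) => palindrome
Longest palindromic substring: "bddb" with length 4

4


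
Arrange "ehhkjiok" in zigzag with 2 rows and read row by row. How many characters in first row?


Zigzag "ehhkjiok" into 2 rows:
Placing characters:
  'e' => row 0
  'h' => row 1
  'h' => row 0
  'k' => row 1
  'j' => row 0
  'i' => row 1
  'o' => row 0
  'k' => row 1
Rows:
  Row 0: "ehjo"
  Row 1: "hkik"
First row length: 4

4


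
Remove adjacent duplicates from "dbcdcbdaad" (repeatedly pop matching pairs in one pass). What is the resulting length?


Input: dbcdcbdaad
Stack-based adjacent duplicate removal:
  Read 'd': push. Stack: d
  Read 'b': push. Stack: db
  Read 'c': push. Stack: dbc
  Read 'd': push. Stack: dbcd
  Read 'c': push. Stack: dbcdc
  Read 'b': push. Stack: dbcdcb
  Read 'd': push. Stack: dbcdcbd
  Read 'a': push. Stack: dbcdcbda
  Read 'a': matches stack top 'a' => pop. Stack: dbcdcbd
  Read 'd': matches stack top 'd' => pop. Stack: dbcdcb
Final stack: "dbcdcb" (length 6)

6


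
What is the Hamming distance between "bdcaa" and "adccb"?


Comparing "bdcaa" and "adccb" position by position:
  Position 0: 'b' vs 'a' => differ
  Position 1: 'd' vs 'd' => same
  Position 2: 'c' vs 'c' => same
  Position 3: 'a' vs 'c' => differ
  Position 4: 'a' vs 'b' => differ
Total differences (Hamming distance): 3

3


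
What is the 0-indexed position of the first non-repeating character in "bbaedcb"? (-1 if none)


Input: bbaedcb
Character frequencies:
  'a': 1
  'b': 3
  'c': 1
  'd': 1
  'e': 1
Scanning left to right for freq == 1:
  Position 0 ('b'): freq=3, skip
  Position 1 ('b'): freq=3, skip
  Position 2 ('a'): unique! => answer = 2

2


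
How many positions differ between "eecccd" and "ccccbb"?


Comparing "eecccd" and "ccccbb" position by position:
  Position 0: 'e' vs 'c' => DIFFER
  Position 1: 'e' vs 'c' => DIFFER
  Position 2: 'c' vs 'c' => same
  Position 3: 'c' vs 'c' => same
  Position 4: 'c' vs 'b' => DIFFER
  Position 5: 'd' vs 'b' => DIFFER
Positions that differ: 4

4


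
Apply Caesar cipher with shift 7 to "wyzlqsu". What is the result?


Caesar cipher: shift "wyzlqsu" by 7
  'w' (pos 22) + 7 = pos 3 = 'd'
  'y' (pos 24) + 7 = pos 5 = 'f'
  'z' (pos 25) + 7 = pos 6 = 'g'
  'l' (pos 11) + 7 = pos 18 = 's'
  'q' (pos 16) + 7 = pos 23 = 'x'
  's' (pos 18) + 7 = pos 25 = 'z'
  'u' (pos 20) + 7 = pos 1 = 'b'
Result: dfgsxzb

dfgsxzb


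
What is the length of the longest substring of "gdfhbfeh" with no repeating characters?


Input: "gdfhbfeh"
Sliding window (track last position of each char):
  Position 0 ('g'): window [0,0] length 1 -- new best
  Position 1 ('d'): window [0,1] length 2 -- new best
  Position 2 ('f'): window [0,2] length 3 -- new best
  Position 3 ('h'): window [0,3] length 4 -- new best
  Position 4 ('b'): window [0,4] length 5 -- new best
  Position 5 ('f'): repeat (last at 2), move window start to 3
  Position 5 ('f'): window [3,5] length 3
  Position 6 ('e'): window [3,6] length 4
  Position 7 ('h'): repeat (last at 3), move window start to 4
  Position 7 ('h'): window [4,7] length 4
Longest substring with no repeats: "gdfhb" with length 5

5


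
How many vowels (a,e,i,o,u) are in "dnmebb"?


Input: dnmebb
Checking each character:
  'd' at position 0: consonant
  'n' at position 1: consonant
  'm' at position 2: consonant
  'e' at position 3: vowel (running total: 1)
  'b' at position 4: consonant
  'b' at position 5: consonant
Total vowels: 1

1


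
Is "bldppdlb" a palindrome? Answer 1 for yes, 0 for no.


Input: bldppdlb
Reversed: bldppdlb
  Compare pos 0 ('b') with pos 7 ('b'): match
  Compare pos 1 ('l') with pos 6 ('l'): match
  Compare pos 2 ('d') with pos 5 ('d'): match
  Compare pos 3 ('p') with pos 4 ('p'): match
Result: palindrome

1


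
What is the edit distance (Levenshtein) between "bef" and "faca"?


Computing edit distance: "bef" -> "faca"
DP table:
           f    a    c    a
      0    1    2    3    4
  b   1    1    2    3    4
  e   2    2    2    3    4
  f   3    2    3    3    4
Edit distance = dp[3][4] = 4

4


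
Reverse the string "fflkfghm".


Input: fflkfghm
Reading characters right to left:
  Position 7: 'm'
  Position 6: 'h'
  Position 5: 'g'
  Position 4: 'f'
  Position 3: 'k'
  Position 2: 'l'
  Position 1: 'f'
  Position 0: 'f'
Reversed: mhgfklff

mhgfklff


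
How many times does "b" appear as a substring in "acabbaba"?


Searching for "b" in "acabbaba"
Scanning each position:
  Position 0: "a" => no
  Position 1: "c" => no
  Position 2: "a" => no
  Position 3: "b" => MATCH
  Position 4: "b" => MATCH
  Position 5: "a" => no
  Position 6: "b" => MATCH
  Position 7: "a" => no
Total occurrences: 3

3


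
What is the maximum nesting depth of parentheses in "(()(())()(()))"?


Input: "(()(())()(()))"
Tracking depth:
  Position 0 '(': depth becomes 1
  Position 1 '(': depth becomes 2
  Position 2 ')': depth becomes 1
  Position 3 '(': depth becomes 2
  Position 4 '(': depth becomes 3
  Position 5 ')': depth becomes 2
  Position 6 ')': depth becomes 1
  Position 7 '(': depth becomes 2
  Position 8 ')': depth becomes 1
  Position 9 '(': depth becomes 2
  Position 10 '(': depth becomes 3
  Position 11 ')': depth becomes 2
  Position 12 ')': depth becomes 1
  Position 13 ')': depth becomes 0
Maximum depth reached: 3

3


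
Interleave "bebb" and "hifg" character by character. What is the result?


Interleaving "bebb" and "hifg":
  Position 0: 'b' from first, 'h' from second => "bh"
  Position 1: 'e' from first, 'i' from second => "ei"
  Position 2: 'b' from first, 'f' from second => "bf"
  Position 3: 'b' from first, 'g' from second => "bg"
Result: bheibfbg

bheibfbg


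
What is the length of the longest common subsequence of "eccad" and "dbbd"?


LCS of "eccad" and "dbbd"
DP table:
           d    b    b    d
      0    0    0    0    0
  e   0    0    0    0    0
  c   0    0    0    0    0
  c   0    0    0    0    0
  a   0    0    0    0    0
  d   0    1    1    1    1
LCS length = dp[5][4] = 1

1


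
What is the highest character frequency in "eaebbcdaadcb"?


Input: eaebbcdaadcb
Character counts:
  'a': 3
  'b': 3
  'c': 2
  'd': 2
  'e': 2
Maximum frequency: 3

3


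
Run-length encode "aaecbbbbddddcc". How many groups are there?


Input: aaecbbbbddddcc
Scanning for consecutive runs:
  Group 1: 'a' x 2 (positions 0-1)
  Group 2: 'e' x 1 (positions 2-2)
  Group 3: 'c' x 1 (positions 3-3)
  Group 4: 'b' x 4 (positions 4-7)
  Group 5: 'd' x 4 (positions 8-11)
  Group 6: 'c' x 2 (positions 12-13)
Total groups: 6

6


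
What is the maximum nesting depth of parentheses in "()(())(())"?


Input: "()(())(())"
Tracking depth:
  Position 0 '(': depth becomes 1
  Position 1 ')': depth becomes 0
  Position 2 '(': depth becomes 1
  Position 3 '(': depth becomes 2
  Position 4 ')': depth becomes 1
  Position 5 ')': depth becomes 0
  Position 6 '(': depth becomes 1
  Position 7 '(': depth becomes 2
  Position 8 ')': depth becomes 1
  Position 9 ')': depth becomes 0
Maximum depth reached: 2

2


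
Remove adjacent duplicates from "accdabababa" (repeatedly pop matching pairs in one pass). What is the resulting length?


Input: accdabababa
Stack-based adjacent duplicate removal:
  Read 'a': push. Stack: a
  Read 'c': push. Stack: ac
  Read 'c': matches stack top 'c' => pop. Stack: a
  Read 'd': push. Stack: ad
  Read 'a': push. Stack: ada
  Read 'b': push. Stack: adab
  Read 'a': push. Stack: adaba
  Read 'b': push. Stack: adabab
  Read 'a': push. Stack: adababa
  Read 'b': push. Stack: adababab
  Read 'a': push. Stack: adabababa
Final stack: "adabababa" (length 9)

9


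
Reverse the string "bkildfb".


Input: bkildfb
Reading characters right to left:
  Position 6: 'b'
  Position 5: 'f'
  Position 4: 'd'
  Position 3: 'l'
  Position 2: 'i'
  Position 1: 'k'
  Position 0: 'b'
Reversed: bfdlikb

bfdlikb


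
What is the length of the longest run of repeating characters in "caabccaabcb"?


Input: "caabccaabcb"
Scanning for longest run:
  Position 1 ('a'): new char, reset run to 1
  Position 2 ('a'): continues run of 'a', length=2
  Position 3 ('b'): new char, reset run to 1
  Position 4 ('c'): new char, reset run to 1
  Position 5 ('c'): continues run of 'c', length=2
  Position 6 ('a'): new char, reset run to 1
  Position 7 ('a'): continues run of 'a', length=2
  Position 8 ('b'): new char, reset run to 1
  Position 9 ('c'): new char, reset run to 1
  Position 10 ('b'): new char, reset run to 1
Longest run: 'a' with length 2

2


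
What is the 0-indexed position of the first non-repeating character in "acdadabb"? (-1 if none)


Input: acdadabb
Character frequencies:
  'a': 3
  'b': 2
  'c': 1
  'd': 2
Scanning left to right for freq == 1:
  Position 0 ('a'): freq=3, skip
  Position 1 ('c'): unique! => answer = 1

1
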